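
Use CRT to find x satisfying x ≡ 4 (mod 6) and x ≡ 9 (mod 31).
40

Using Chinese Remainder Theorem:
M = 6 × 31 = 186
M1 = 31, M2 = 6
y1 = 31^(-1) mod 6 = 1
y2 = 6^(-1) mod 31 = 26
x = (4×31×1 + 9×6×26) mod 186 = 40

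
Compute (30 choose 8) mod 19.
13

Using Lucas' theorem:
Write n=30 and k=8 in base 19:
n in base 19: [1, 11]
k in base 19: [0, 8]
C(30,8) mod 19 = ∏ C(n_i, k_i) mod 19
Digit binomials (mod 19): C(1,0) = 1; C(11,8) = 165 ≡ 13
Product: 1 × 13 = 13 ≡ 13 (mod 19)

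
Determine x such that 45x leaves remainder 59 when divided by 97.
x ≡ 94 (mod 97)

gcd(45, 97) = 1, which divides 59, so solutions exist.
Find 45^(-1) mod 97 by the extended Euclidean algorithm:
97 = 2 × 45 + 7  ⟹  7 = (1)·97 + (-2)·45
45 = 6 × 7 + 3  ⟹  3 = (-6)·97 + (13)·45
7 = 2 × 3 + 1  ⟹  1 = (13)·97 + (-28)·45
So (-28)·45 ≡ 1 (mod 97), i.e. 45^(-1) ≡ -28 ≡ 69 (mod 97).
x ≡ 69 × 59 = 4071 ≡ 94 (mod 97).
Check: 45 × 94 = 4230 ≡ 59 (mod 97).
Unique solution: x ≡ 94 (mod 97)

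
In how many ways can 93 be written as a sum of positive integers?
82010177

p(n) counts ways to write n as a sum of positive integers (order ignored).
Euler's pentagonal recurrence: p(k) = p(k-1) + p(k-2) - p(k-5) - p(k-7) + p(k-12) + p(k-15) - ... (offsets j(3j∓1)/2, signs ++--, p(0)=1, p(<0)=0).
DP table for k = 0..92: p(0)=1, p(1)=1, p(2)=2, p(3)=3, p(4)=5, p(5)=7, p(6)=11, p(7)=15, p(8)=22, p(9)=30, p(10)=42, p(11)=56, p(12)=77, p(13)=101, p(14)=135, p(15)=176, p(16)=231, p(17)=297, p(18)=385, p(19)=490, p(20)=627, p(21)=792, p(22)=1002, p(23)=1255, p(24)=1575, p(25)=1958, p(26)=2436, p(27)=3010, p(28)=3718, p(29)=4565, p(30)=5604, p(31)=6842, p(32)=8349, p(33)=10143, p(34)=12310, p(35)=14883, p(36)=17977, p(37)=21637, p(38)=26015, p(39)=31185, p(40)=37338, p(41)=44583, p(42)=53174, p(43)=63261, p(44)=75175, p(45)=89134, p(46)=105558, p(47)=124754, p(48)=147273, p(49)=173525, p(50)=204226, p(51)=239943, p(52)=281589, p(53)=329931, p(54)=386155, p(55)=451276, p(56)=526823, p(57)=614154, p(58)=715220, p(59)=831820, p(60)=966467, p(61)=1121505, p(62)=1300156, p(63)=1505499, p(64)=1741630, p(65)=2012558, p(66)=2323520, p(67)=2679689, p(68)=3087735, p(69)=3554345, p(70)=4087968, p(71)=4697205, p(72)=5392783, p(73)=6185689, p(74)=7089500, p(75)=8118264, p(76)=9289091, p(77)=10619863, p(78)=12132164, p(79)=13848650, p(80)=15796476, p(81)=18004327, p(82)=20506255, p(83)=23338469, p(84)=26543660, p(85)=30167357, p(86)=34262962, p(87)=38887673, p(88)=44108109, p(89)=49995925, p(90)=56634173, p(91)=64112359, p(92)=72533807.
Final step: p(93) = p(92) + p(91) - p(88) - p(86) + p(81) + p(78) - p(71) - p(67) + p(58) + p(53) - p(42) - p(36) + p(23) + p(16) - p(1)
= 72533807 + 64112359 - 44108109 - 34262962 + 18004327 + 12132164 - 4697205 - 2679689 + 715220 + 329931 - 53174 - 17977 + 1255 + 231 - 1
= 82010177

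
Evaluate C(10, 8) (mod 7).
3

Using Lucas' theorem:
Write n=10 and k=8 in base 7:
n in base 7: [1, 3]
k in base 7: [1, 1]
C(10,8) mod 7 = ∏ C(n_i, k_i) mod 7
Digit binomials (mod 7): C(1,1) = 1; C(3,1) = 3
Product: 1 × 3 = 3 ≡ 3 (mod 7)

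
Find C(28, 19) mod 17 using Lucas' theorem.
4

Using Lucas' theorem:
Write n=28 and k=19 in base 17:
n in base 17: [1, 11]
k in base 17: [1, 2]
C(28,19) mod 17 = ∏ C(n_i, k_i) mod 17
Digit binomials (mod 17): C(1,1) = 1; C(11,2) = 55 ≡ 4
Product: 1 × 4 = 4 ≡ 4 (mod 17)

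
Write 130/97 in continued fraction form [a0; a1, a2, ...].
[1; 2, 1, 15, 2]

Euclidean algorithm steps:
130 = 1 × 97 + 33
97 = 2 × 33 + 31
33 = 1 × 31 + 2
31 = 15 × 2 + 1
2 = 2 × 1 + 0
Continued fraction: [1; 2, 1, 15, 2]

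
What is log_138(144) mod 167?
82

Baby-step giant-step with step n = ⌈√167⌉ = 13.
Baby steps 138^j mod 167 (j:value) for j=0..12: 0:1, 1:138, 2:6, 3:160, 4:36, 5:125, 6:49, 7:82, 8:127, 9:158, 10:94, 11:113, 12:63.
Giant-step multiplier: 138^(-13) ≡ 138^(166-13) = 138^153 ≡ 117 (mod 167).
Giant steps γ_i = 144·117^i mod 167: γ_0=144, γ_1=148, γ_2=115, γ_3=95, γ_4=93, γ_5=26, γ_6=36 (in table at j=4).
x = i·n + j = 6·13 + 4 = 82.
Check: 138^82 ≡ 144 (mod 167).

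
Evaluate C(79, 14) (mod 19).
0

Using Lucas' theorem:
Write n=79 and k=14 in base 19:
n in base 19: [4, 3]
k in base 19: [0, 14]
C(79,14) mod 19 = ∏ C(n_i, k_i) mod 19
Digit binomials (mod 19): C(4,0) = 1; C(3,14) = 0 (k_i > n_i)
Product: 1 × 0 = 0 ≡ 0 (mod 19)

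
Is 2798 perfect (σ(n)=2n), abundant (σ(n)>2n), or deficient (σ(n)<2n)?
deficient

Proper divisors of 2798: sum = 1 + 2 + 1399 = 1402
Since 1402 < 2798, 2798 is deficient.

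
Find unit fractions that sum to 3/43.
1/15 + 1/323 + 1/208335

Greedy algorithm:
3/43: ceiling(43/3) = 15, use 1/15
2/645: ceiling(645/2) = 323, use 1/323
1/208335: ceiling(208335/1) = 208335, use 1/208335
Result: 3/43 = 1/15 + 1/323 + 1/208335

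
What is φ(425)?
320

425 = 5^2 × 17
φ(n) = n × ∏(1 - 1/p) for each prime p dividing n
φ(425) = 425 × (1 - 1/5) × (1 - 1/17) = 320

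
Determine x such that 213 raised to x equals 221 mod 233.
29

Baby-step giant-step with step n = ⌈√233⌉ = 16.
Baby steps 213^j mod 233 (j:value) for j=0..15: 0:1, 1:213, 2:167, 3:155, 4:162, 5:22, 6:26, 7:179, 8:148, 9:69, 10:18, 11:106, 12:210, 13:227, 14:120, 15:163.
Giant-step multiplier: 213^(-16) ≡ 213^(232-16) = 213^216 ≡ 117 (mod 233).
Giant steps γ_i = 221·117^i mod 233: γ_0=221, γ_1=227 (in table at j=13).
x = i·n + j = 1·16 + 13 = 29.
Check: 213^29 ≡ 221 (mod 233).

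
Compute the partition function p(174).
397125074750

p(n) counts ways to write n as a sum of positive integers (order ignored).
Euler's pentagonal recurrence: p(k) = p(k-1) + p(k-2) - p(k-5) - p(k-7) + p(k-12) + p(k-15) - ... (offsets j(3j∓1)/2, signs ++--, p(0)=1, p(<0)=0).
DP table for k = 0..173: p(0)=1, p(1)=1, p(2)=2, p(3)=3, p(4)=5, p(5)=7, p(6)=11, p(7)=15, p(8)=22, p(9)=30, p(10)=42, p(11)=56, p(12)=77, p(13)=101, p(14)=135, p(15)=176, p(16)=231, p(17)=297, p(18)=385, p(19)=490, p(20)=627, p(21)=792, p(22)=1002, p(23)=1255, p(24)=1575, p(25)=1958, p(26)=2436, p(27)=3010, p(28)=3718, p(29)=4565, p(30)=5604, p(31)=6842, p(32)=8349, p(33)=10143, p(34)=12310, p(35)=14883, p(36)=17977, p(37)=21637, p(38)=26015, p(39)=31185, p(40)=37338, p(41)=44583, p(42)=53174, p(43)=63261, p(44)=75175, p(45)=89134, p(46)=105558, p(47)=124754, p(48)=147273, p(49)=173525, p(50)=204226, p(51)=239943, p(52)=281589, p(53)=329931, p(54)=386155, p(55)=451276, p(56)=526823, p(57)=614154, p(58)=715220, p(59)=831820, p(60)=966467, p(61)=1121505, p(62)=1300156, p(63)=1505499, p(64)=1741630, p(65)=2012558, p(66)=2323520, p(67)=2679689, p(68)=3087735, p(69)=3554345, p(70)=4087968, p(71)=4697205, p(72)=5392783, p(73)=6185689, p(74)=7089500, p(75)=8118264, p(76)=9289091, p(77)=10619863, p(78)=12132164, p(79)=13848650, p(80)=15796476, p(81)=18004327, p(82)=20506255, p(83)=23338469, p(84)=26543660, p(85)=30167357, p(86)=34262962, p(87)=38887673, p(88)=44108109, p(89)=49995925, p(90)=56634173, p(91)=64112359, p(92)=72533807, p(93)=82010177, p(94)=92669720, p(95)=104651419, p(96)=118114304, p(97)=133230930, p(98)=150198136, p(99)=169229875, p(100)=190569292, p(101)=214481126, p(102)=241265379, p(103)=271248950, p(104)=304801365, p(105)=342325709, p(106)=384276336, p(107)=431149389, p(108)=483502844, p(109)=541946240, p(110)=607163746, p(111)=679903203, p(112)=761002156, p(113)=851376628, p(114)=952050665, p(115)=1064144451, p(116)=1188908248, p(117)=1327710076, p(118)=1482074143, p(119)=1653668665, p(120)=1844349560, p(121)=2056148051, p(122)=2291320912, p(123)=2552338241, p(124)=2841940500, p(125)=3163127352, p(126)=3519222692, p(127)=3913864295, p(128)=4351078600, p(129)=4835271870, p(130)=5371315400, p(131)=5964539504, p(132)=6620830889, p(133)=7346629512, p(134)=8149040695, p(135)=9035836076, p(136)=10015581680, p(137)=11097645016, p(138)=12292341831, p(139)=13610949895, p(140)=15065878135, p(141)=16670689208, p(142)=18440293320, p(143)=20390982757, p(144)=22540654445, p(145)=24908858009, p(146)=27517052599, p(147)=30388671978, p(148)=33549419497, p(149)=37027355200, p(150)=40853235313, p(151)=45060624582, p(152)=49686288421, p(153)=54770336324, p(154)=60356673280, p(155)=66493182097, p(156)=73232243759, p(157)=80630964769, p(158)=88751778802, p(159)=97662728555, p(160)=107438159466, p(161)=118159068427, p(162)=129913904637, p(163)=142798995930, p(164)=156919475295, p(165)=172389800255, p(166)=189334822579, p(167)=207890420102, p(168)=228204732751, p(169)=250438925115, p(170)=274768617130, p(171)=301384802048, p(172)=330495499613, p(173)=362326859895.
Final step: p(174) = p(173) + p(172) - p(169) - p(167) + p(162) + p(159) - p(152) - p(148) + p(139) + p(134) - p(123) - p(117) + p(104) + p(97) - p(82) - p(74) + p(57) + p(48) - p(29) - p(19)
= 362326859895 + 330495499613 - 250438925115 - 207890420102 + 129913904637 + 97662728555 - 49686288421 - 33549419497 + 13610949895 + 8149040695 - 2552338241 - 1327710076 + 304801365 + 133230930 - 20506255 - 7089500 + 614154 + 147273 - 4565 - 490
= 397125074750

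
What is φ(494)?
216

494 = 2 × 13 × 19
φ(n) = n × ∏(1 - 1/p) for each prime p dividing n
φ(494) = 494 × (1 - 1/2) × (1 - 1/13) × (1 - 1/19) = 216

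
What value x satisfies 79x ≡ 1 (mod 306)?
31

gcd(79, 306) = 1, so the inverse exists.
Extended Euclidean algorithm on (306, 79):
306 = 3 × 79 + 69  ⟹  69 = (1)·306 + (-3)·79
79 = 1 × 69 + 10  ⟹  10 = (-1)·306 + (4)·79
69 = 6 × 10 + 9  ⟹  9 = (7)·306 + (-27)·79
10 = 1 × 9 + 1  ⟹  1 = (-8)·306 + (31)·79
So (31)·79 ≡ 1 (mod 306), i.e. 79^(-1) ≡ 31 (mod 306).
Check: 79 × 31 = 2449 ≡ 1 (mod 306)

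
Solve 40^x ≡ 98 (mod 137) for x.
54

Baby-step giant-step with step n = ⌈√137⌉ = 12.
Baby steps 40^j mod 137 (j:value) for j=0..11: 0:1, 1:40, 2:93, 3:21, 4:18, 5:35, 6:30, 7:104, 8:50, 9:82, 10:129, 11:91.
Giant-step multiplier: 40^(-12) ≡ 40^(136-12) = 40^124 ≡ 65 (mod 137).
Giant steps γ_i = 98·65^i mod 137: γ_0=98, γ_1=68, γ_2=36, γ_3=11, γ_4=30 (in table at j=6).
x = i·n + j = 4·12 + 6 = 54.
Check: 40^54 ≡ 98 (mod 137).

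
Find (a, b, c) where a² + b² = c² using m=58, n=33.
(2275, 3828, 4453)

Euclid's formula: a = m² - n², b = 2mn, c = m² + n²
m = 58, n = 33
a = 58² - 33² = 3364 - 1089 = 2275
b = 2 × 58 × 33 = 3828
c = 58² + 33² = 3364 + 1089 = 4453
Verification: 2275² + 3828² = 5175625 + 14653584 = 19829209 = 4453² ✓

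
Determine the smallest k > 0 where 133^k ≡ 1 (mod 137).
17

137 is prime, so ord(133) divides φ(137) = 136.
Divisors of 136: 1, 2, 4, 8, 17, 34, 68, 136.
Repeated squaring: 133^1 ≡ 133, 133^2 ≡ 16, 133^4 ≡ 119, 133^8 ≡ 50, 133^16 ≡ 34, 133^32 ≡ 60, 133^64 ≡ 38, 133^128 ≡ 74 (mod 137).
Test 133^d mod 137 for each divisor d in increasing order:
133^1 ≡ 133
133^2 ≡ 16
133^4 ≡ 119
133^8 ≡ 50
133^17 = 133^16·133^1 ≡ 1  ← first divisor giving 1
The order is 17.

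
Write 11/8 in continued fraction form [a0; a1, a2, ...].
[1; 2, 1, 2]

Euclidean algorithm steps:
11 = 1 × 8 + 3
8 = 2 × 3 + 2
3 = 1 × 2 + 1
2 = 2 × 1 + 0
Continued fraction: [1; 2, 1, 2]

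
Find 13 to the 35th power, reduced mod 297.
241

Repeated squaring. Binary of 35 = 100011.
13^1 ≡ 13 (mod 297); 13^2 ≡ 169 (mod 297); 13^4 ≡ 49 (mod 297); 13^8 ≡ 25 (mod 297); 13^16 ≡ 31 (mod 297); 13^32 ≡ 70 (mod 297)
13^35 = 13^1 × 13^2 × 13^32 ≡ 241 (mod 297)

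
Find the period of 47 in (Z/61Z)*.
3

61 is prime, so ord(47) divides φ(61) = 60.
Divisors of 60: 1, 2, 3, 4, 5, 6, 10, 12, 15, 20, 30, 60.
Repeated squaring: 47^1 ≡ 47, 47^2 ≡ 13, 47^4 ≡ 47, 47^8 ≡ 13, 47^16 ≡ 47, 47^32 ≡ 13 (mod 61).
Test 47^d mod 61 for each divisor d in increasing order:
47^1 ≡ 47
47^2 ≡ 13
47^3 = 47^2·47^1 ≡ 1  ← first divisor giving 1
The order is 3.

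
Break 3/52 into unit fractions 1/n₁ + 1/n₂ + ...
1/18 + 1/468

Greedy algorithm:
3/52: ceiling(52/3) = 18, use 1/18
1/468: ceiling(468/1) = 468, use 1/468
Result: 3/52 = 1/18 + 1/468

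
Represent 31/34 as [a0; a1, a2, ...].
[0; 1, 10, 3]

Euclidean algorithm steps:
31 = 0 × 34 + 31
34 = 1 × 31 + 3
31 = 10 × 3 + 1
3 = 3 × 1 + 0
Continued fraction: [0; 1, 10, 3]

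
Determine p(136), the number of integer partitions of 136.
10015581680

p(n) counts ways to write n as a sum of positive integers (order ignored).
Euler's pentagonal recurrence: p(k) = p(k-1) + p(k-2) - p(k-5) - p(k-7) + p(k-12) + p(k-15) - ... (offsets j(3j∓1)/2, signs ++--, p(0)=1, p(<0)=0).
DP table for k = 0..135: p(0)=1, p(1)=1, p(2)=2, p(3)=3, p(4)=5, p(5)=7, p(6)=11, p(7)=15, p(8)=22, p(9)=30, p(10)=42, p(11)=56, p(12)=77, p(13)=101, p(14)=135, p(15)=176, p(16)=231, p(17)=297, p(18)=385, p(19)=490, p(20)=627, p(21)=792, p(22)=1002, p(23)=1255, p(24)=1575, p(25)=1958, p(26)=2436, p(27)=3010, p(28)=3718, p(29)=4565, p(30)=5604, p(31)=6842, p(32)=8349, p(33)=10143, p(34)=12310, p(35)=14883, p(36)=17977, p(37)=21637, p(38)=26015, p(39)=31185, p(40)=37338, p(41)=44583, p(42)=53174, p(43)=63261, p(44)=75175, p(45)=89134, p(46)=105558, p(47)=124754, p(48)=147273, p(49)=173525, p(50)=204226, p(51)=239943, p(52)=281589, p(53)=329931, p(54)=386155, p(55)=451276, p(56)=526823, p(57)=614154, p(58)=715220, p(59)=831820, p(60)=966467, p(61)=1121505, p(62)=1300156, p(63)=1505499, p(64)=1741630, p(65)=2012558, p(66)=2323520, p(67)=2679689, p(68)=3087735, p(69)=3554345, p(70)=4087968, p(71)=4697205, p(72)=5392783, p(73)=6185689, p(74)=7089500, p(75)=8118264, p(76)=9289091, p(77)=10619863, p(78)=12132164, p(79)=13848650, p(80)=15796476, p(81)=18004327, p(82)=20506255, p(83)=23338469, p(84)=26543660, p(85)=30167357, p(86)=34262962, p(87)=38887673, p(88)=44108109, p(89)=49995925, p(90)=56634173, p(91)=64112359, p(92)=72533807, p(93)=82010177, p(94)=92669720, p(95)=104651419, p(96)=118114304, p(97)=133230930, p(98)=150198136, p(99)=169229875, p(100)=190569292, p(101)=214481126, p(102)=241265379, p(103)=271248950, p(104)=304801365, p(105)=342325709, p(106)=384276336, p(107)=431149389, p(108)=483502844, p(109)=541946240, p(110)=607163746, p(111)=679903203, p(112)=761002156, p(113)=851376628, p(114)=952050665, p(115)=1064144451, p(116)=1188908248, p(117)=1327710076, p(118)=1482074143, p(119)=1653668665, p(120)=1844349560, p(121)=2056148051, p(122)=2291320912, p(123)=2552338241, p(124)=2841940500, p(125)=3163127352, p(126)=3519222692, p(127)=3913864295, p(128)=4351078600, p(129)=4835271870, p(130)=5371315400, p(131)=5964539504, p(132)=6620830889, p(133)=7346629512, p(134)=8149040695, p(135)=9035836076.
Final step: p(136) = p(135) + p(134) - p(131) - p(129) + p(124) + p(121) - p(114) - p(110) + p(101) + p(96) - p(85) - p(79) + p(66) + p(59) - p(44) - p(36) + p(19) + p(10)
= 9035836076 + 8149040695 - 5964539504 - 4835271870 + 2841940500 + 2056148051 - 952050665 - 607163746 + 214481126 + 118114304 - 30167357 - 13848650 + 2323520 + 831820 - 75175 - 17977 + 490 + 42
= 10015581680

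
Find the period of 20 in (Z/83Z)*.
82

83 is prime, so ord(20) divides φ(83) = 82.
Divisors of 82: 1, 2, 41, 82.
Repeated squaring: 20^1 ≡ 20, 20^2 ≡ 68, 20^4 ≡ 59, 20^8 ≡ 78, 20^16 ≡ 25, 20^32 ≡ 44, 20^64 ≡ 27 (mod 83).
Test 20^d mod 83 for each divisor d in increasing order:
20^1 ≡ 20
20^2 ≡ 68
20^41 = 20^32·20^8·20^1 ≡ 82
20^82 = 20^64·20^16·20^2 ≡ 1  ← first divisor giving 1
The order is 82.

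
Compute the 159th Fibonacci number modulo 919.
662

Matrix identity: Q^n = [[F_(n+1), F_n], [F_n, F_(n-1)]] with Q = [[1,1],[1,0]].
n = 159 = 10011111₂. Square-and-multiply, entries mod 919:
Q^1 = [[1,1],[1,0]]
Q^2 = (Q^1)² = [[2,1],[1,1]]
Q^4 = (Q^2)² = [[5,3],[3,2]]
Q^9 = (Q^4)²·Q = [[55,34],[34,21]]
Q^19 = (Q^9)²·Q = [[332,505],[505,746]]
Q^39 = (Q^19)²·Q = [[748,406],[406,342]]
Q^79 = (Q^39)²·Q = [[669,168],[168,501]]
Q^159 = (Q^79)²·Q = [[556,662],[662,813]]
F_159 mod 919 = Q^159[0][1] = 662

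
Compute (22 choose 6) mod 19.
0

Using Lucas' theorem:
Write n=22 and k=6 in base 19:
n in base 19: [1, 3]
k in base 19: [0, 6]
C(22,6) mod 19 = ∏ C(n_i, k_i) mod 19
Digit binomials (mod 19): C(1,0) = 1; C(3,6) = 0 (k_i > n_i)
Product: 1 × 0 = 0 ≡ 0 (mod 19)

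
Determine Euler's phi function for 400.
160

400 = 2^4 × 5^2
φ(n) = n × ∏(1 - 1/p) for each prime p dividing n
φ(400) = 400 × (1 - 1/2) × (1 - 1/5) = 160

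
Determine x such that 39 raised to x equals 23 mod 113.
31

Baby-step giant-step with step n = ⌈√113⌉ = 11.
Baby steps 39^j mod 113 (j:value) for j=0..10: 0:1, 1:39, 2:52, 3:107, 4:105, 5:27, 6:36, 7:48, 8:64, 9:10, 10:51.
Giant-step multiplier: 39^(-11) ≡ 39^(112-11) = 39^101 ≡ 5 (mod 113).
Giant steps γ_i = 23·5^i mod 113: γ_0=23, γ_1=2, γ_2=10 (in table at j=9).
x = i·n + j = 2·11 + 9 = 31.
Check: 39^31 ≡ 23 (mod 113).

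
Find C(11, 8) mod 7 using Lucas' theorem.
4

Using Lucas' theorem:
Write n=11 and k=8 in base 7:
n in base 7: [1, 4]
k in base 7: [1, 1]
C(11,8) mod 7 = ∏ C(n_i, k_i) mod 7
Digit binomials (mod 7): C(1,1) = 1; C(4,1) = 4
Product: 1 × 4 = 4 ≡ 4 (mod 7)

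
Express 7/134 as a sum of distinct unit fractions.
1/20 + 1/447 + 1/598980

Greedy algorithm:
7/134: ceiling(134/7) = 20, use 1/20
3/1340: ceiling(1340/3) = 447, use 1/447
1/598980: ceiling(598980/1) = 598980, use 1/598980
Result: 7/134 = 1/20 + 1/447 + 1/598980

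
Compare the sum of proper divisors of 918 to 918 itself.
abundant

Proper divisors of 918: sum = 1 + 2 + 3 + 6 + 9 + 17 + 18 + 27 + 34 + 51 + 54 + 102 + 153 + 306 + 459 = 1242
Since 1242 > 918, 918 is abundant.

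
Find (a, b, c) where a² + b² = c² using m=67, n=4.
(4473, 536, 4505)

Euclid's formula: a = m² - n², b = 2mn, c = m² + n²
m = 67, n = 4
a = 67² - 4² = 4489 - 16 = 4473
b = 2 × 67 × 4 = 536
c = 67² + 4² = 4489 + 16 = 4505
Verification: 4473² + 536² = 20007729 + 287296 = 20295025 = 4505² ✓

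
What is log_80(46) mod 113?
103

Baby-step giant-step with step n = ⌈√113⌉ = 11.
Baby steps 80^j mod 113 (j:value) for j=0..10: 0:1, 1:80, 2:72, 3:110, 4:99, 5:10, 6:9, 7:42, 8:83, 9:86, 10:100.
Giant-step multiplier: 80^(-11) ≡ 80^(112-11) = 80^101 ≡ 54 (mod 113).
Giant steps γ_i = 46·54^i mod 113: γ_0=46, γ_1=111, γ_2=5, γ_3=44, γ_4=3, γ_5=49, γ_6=47, γ_7=52, γ_8=96, γ_9=99 (in table at j=4).
x = i·n + j = 9·11 + 4 = 103.
Check: 80^103 ≡ 46 (mod 113).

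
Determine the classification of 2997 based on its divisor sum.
deficient

Proper divisors of 2997: sum = 1 + 3 + 9 + 27 + 37 + 81 + 111 + 333 + 999 = 1601
Since 1601 < 2997, 2997 is deficient.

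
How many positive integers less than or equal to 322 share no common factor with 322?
132

322 = 2 × 7 × 23
φ(n) = n × ∏(1 - 1/p) for each prime p dividing n
φ(322) = 322 × (1 - 1/2) × (1 - 1/7) × (1 - 1/23) = 132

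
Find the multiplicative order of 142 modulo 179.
89

179 is prime, so ord(142) divides φ(179) = 178.
Divisors of 178: 1, 2, 89, 178.
Repeated squaring: 142^1 ≡ 142, 142^2 ≡ 116, 142^4 ≡ 31, 142^8 ≡ 66, 142^16 ≡ 60, 142^32 ≡ 20, 142^64 ≡ 42, 142^128 ≡ 153 (mod 179).
Test 142^d mod 179 for each divisor d in increasing order:
142^1 ≡ 142
142^2 ≡ 116
142^89 = 142^64·142^16·142^8·142^1 ≡ 1  ← first divisor giving 1
The order is 89.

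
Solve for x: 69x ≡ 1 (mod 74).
59

gcd(69, 74) = 1, so the inverse exists.
Extended Euclidean algorithm on (74, 69):
74 = 1 × 69 + 5  ⟹  5 = (1)·74 + (-1)·69
69 = 13 × 5 + 4  ⟹  4 = (-13)·74 + (14)·69
5 = 1 × 4 + 1  ⟹  1 = (14)·74 + (-15)·69
So (-15)·69 ≡ 1 (mod 74), i.e. 69^(-1) ≡ -15 ≡ 59 (mod 74).
Check: 69 × 59 = 4071 ≡ 1 (mod 74)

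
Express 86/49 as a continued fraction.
[1; 1, 3, 12]

Euclidean algorithm steps:
86 = 1 × 49 + 37
49 = 1 × 37 + 12
37 = 3 × 12 + 1
12 = 12 × 1 + 0
Continued fraction: [1; 1, 3, 12]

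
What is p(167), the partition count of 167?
207890420102

p(n) counts ways to write n as a sum of positive integers (order ignored).
Euler's pentagonal recurrence: p(k) = p(k-1) + p(k-2) - p(k-5) - p(k-7) + p(k-12) + p(k-15) - ... (offsets j(3j∓1)/2, signs ++--, p(0)=1, p(<0)=0).
DP table for k = 0..166: p(0)=1, p(1)=1, p(2)=2, p(3)=3, p(4)=5, p(5)=7, p(6)=11, p(7)=15, p(8)=22, p(9)=30, p(10)=42, p(11)=56, p(12)=77, p(13)=101, p(14)=135, p(15)=176, p(16)=231, p(17)=297, p(18)=385, p(19)=490, p(20)=627, p(21)=792, p(22)=1002, p(23)=1255, p(24)=1575, p(25)=1958, p(26)=2436, p(27)=3010, p(28)=3718, p(29)=4565, p(30)=5604, p(31)=6842, p(32)=8349, p(33)=10143, p(34)=12310, p(35)=14883, p(36)=17977, p(37)=21637, p(38)=26015, p(39)=31185, p(40)=37338, p(41)=44583, p(42)=53174, p(43)=63261, p(44)=75175, p(45)=89134, p(46)=105558, p(47)=124754, p(48)=147273, p(49)=173525, p(50)=204226, p(51)=239943, p(52)=281589, p(53)=329931, p(54)=386155, p(55)=451276, p(56)=526823, p(57)=614154, p(58)=715220, p(59)=831820, p(60)=966467, p(61)=1121505, p(62)=1300156, p(63)=1505499, p(64)=1741630, p(65)=2012558, p(66)=2323520, p(67)=2679689, p(68)=3087735, p(69)=3554345, p(70)=4087968, p(71)=4697205, p(72)=5392783, p(73)=6185689, p(74)=7089500, p(75)=8118264, p(76)=9289091, p(77)=10619863, p(78)=12132164, p(79)=13848650, p(80)=15796476, p(81)=18004327, p(82)=20506255, p(83)=23338469, p(84)=26543660, p(85)=30167357, p(86)=34262962, p(87)=38887673, p(88)=44108109, p(89)=49995925, p(90)=56634173, p(91)=64112359, p(92)=72533807, p(93)=82010177, p(94)=92669720, p(95)=104651419, p(96)=118114304, p(97)=133230930, p(98)=150198136, p(99)=169229875, p(100)=190569292, p(101)=214481126, p(102)=241265379, p(103)=271248950, p(104)=304801365, p(105)=342325709, p(106)=384276336, p(107)=431149389, p(108)=483502844, p(109)=541946240, p(110)=607163746, p(111)=679903203, p(112)=761002156, p(113)=851376628, p(114)=952050665, p(115)=1064144451, p(116)=1188908248, p(117)=1327710076, p(118)=1482074143, p(119)=1653668665, p(120)=1844349560, p(121)=2056148051, p(122)=2291320912, p(123)=2552338241, p(124)=2841940500, p(125)=3163127352, p(126)=3519222692, p(127)=3913864295, p(128)=4351078600, p(129)=4835271870, p(130)=5371315400, p(131)=5964539504, p(132)=6620830889, p(133)=7346629512, p(134)=8149040695, p(135)=9035836076, p(136)=10015581680, p(137)=11097645016, p(138)=12292341831, p(139)=13610949895, p(140)=15065878135, p(141)=16670689208, p(142)=18440293320, p(143)=20390982757, p(144)=22540654445, p(145)=24908858009, p(146)=27517052599, p(147)=30388671978, p(148)=33549419497, p(149)=37027355200, p(150)=40853235313, p(151)=45060624582, p(152)=49686288421, p(153)=54770336324, p(154)=60356673280, p(155)=66493182097, p(156)=73232243759, p(157)=80630964769, p(158)=88751778802, p(159)=97662728555, p(160)=107438159466, p(161)=118159068427, p(162)=129913904637, p(163)=142798995930, p(164)=156919475295, p(165)=172389800255, p(166)=189334822579.
Final step: p(167) = p(166) + p(165) - p(162) - p(160) + p(155) + p(152) - p(145) - p(141) + p(132) + p(127) - p(116) - p(110) + p(97) + p(90) - p(75) - p(67) + p(50) + p(41) - p(22) - p(12)
= 189334822579 + 172389800255 - 129913904637 - 107438159466 + 66493182097 + 49686288421 - 24908858009 - 16670689208 + 6620830889 + 3913864295 - 1188908248 - 607163746 + 133230930 + 56634173 - 8118264 - 2679689 + 204226 + 44583 - 1002 - 77
= 207890420102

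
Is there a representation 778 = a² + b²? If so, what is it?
7² + 27² (a=7, b=27)

Factorization: 778 = 2 × 389
By Fermat: n is sum of two squares iff every prime p ≡ 3 (mod 4) appears to even power.
All primes ≡ 3 (mod 4) appear to even power.
Search a = 0, 1, 2, … for 778 - a² a perfect square: first hit at a = 7: 778 - 49 = 729 = 27².
778 = 7² + 27² = 49 + 729 ✓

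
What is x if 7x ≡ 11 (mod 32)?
x ≡ 29 (mod 32)

gcd(7, 32) = 1, which divides 11, so solutions exist.
Find 7^(-1) mod 32 by the extended Euclidean algorithm:
32 = 4 × 7 + 4  ⟹  4 = (1)·32 + (-4)·7
7 = 1 × 4 + 3  ⟹  3 = (-1)·32 + (5)·7
4 = 1 × 3 + 1  ⟹  1 = (2)·32 + (-9)·7
So (-9)·7 ≡ 1 (mod 32), i.e. 7^(-1) ≡ -9 ≡ 23 (mod 32).
x ≡ 23 × 11 = 253 ≡ 29 (mod 32).
Check: 7 × 29 = 203 ≡ 11 (mod 32).
Unique solution: x ≡ 29 (mod 32)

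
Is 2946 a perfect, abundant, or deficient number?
abundant

Proper divisors of 2946: sum = 1 + 2 + 3 + 6 + 491 + 982 + 1473 = 2958
Since 2958 > 2946, 2946 is abundant.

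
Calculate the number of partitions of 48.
147273

p(n) counts ways to write n as a sum of positive integers (order ignored).
Euler's pentagonal recurrence: p(k) = p(k-1) + p(k-2) - p(k-5) - p(k-7) + p(k-12) + p(k-15) - ... (offsets j(3j∓1)/2, signs ++--, p(0)=1, p(<0)=0).
DP table for k = 0..47: p(0)=1, p(1)=1, p(2)=2, p(3)=3, p(4)=5, p(5)=7, p(6)=11, p(7)=15, p(8)=22, p(9)=30, p(10)=42, p(11)=56, p(12)=77, p(13)=101, p(14)=135, p(15)=176, p(16)=231, p(17)=297, p(18)=385, p(19)=490, p(20)=627, p(21)=792, p(22)=1002, p(23)=1255, p(24)=1575, p(25)=1958, p(26)=2436, p(27)=3010, p(28)=3718, p(29)=4565, p(30)=5604, p(31)=6842, p(32)=8349, p(33)=10143, p(34)=12310, p(35)=14883, p(36)=17977, p(37)=21637, p(38)=26015, p(39)=31185, p(40)=37338, p(41)=44583, p(42)=53174, p(43)=63261, p(44)=75175, p(45)=89134, p(46)=105558, p(47)=124754.
Final step: p(48) = p(47) + p(46) - p(43) - p(41) + p(36) + p(33) - p(26) - p(22) + p(13) + p(8)
= 124754 + 105558 - 63261 - 44583 + 17977 + 10143 - 2436 - 1002 + 101 + 22
= 147273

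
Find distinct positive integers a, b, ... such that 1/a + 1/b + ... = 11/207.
1/19 + 1/1967 + 1/7736211

Greedy algorithm:
11/207: ceiling(207/11) = 19, use 1/19
2/3933: ceiling(3933/2) = 1967, use 1/1967
1/7736211: ceiling(7736211/1) = 7736211, use 1/7736211
Result: 11/207 = 1/19 + 1/1967 + 1/7736211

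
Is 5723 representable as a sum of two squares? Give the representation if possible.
Not possible

Factorization: 5723 = 59 × 97
By Fermat: n is sum of two squares iff every prime p ≡ 3 (mod 4) appears to even power.
Prime(s) ≡ 3 (mod 4) with odd exponent: [(59, 1)]
Therefore 5723 cannot be expressed as a² + b².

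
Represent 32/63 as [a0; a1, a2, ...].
[0; 1, 1, 31]

Euclidean algorithm steps:
32 = 0 × 63 + 32
63 = 1 × 32 + 31
32 = 1 × 31 + 1
31 = 31 × 1 + 0
Continued fraction: [0; 1, 1, 31]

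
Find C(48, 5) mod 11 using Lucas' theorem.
0

Using Lucas' theorem:
Write n=48 and k=5 in base 11:
n in base 11: [4, 4]
k in base 11: [0, 5]
C(48,5) mod 11 = ∏ C(n_i, k_i) mod 11
Digit binomials (mod 11): C(4,0) = 1; C(4,5) = 0 (k_i > n_i)
Product: 1 × 0 = 0 ≡ 0 (mod 11)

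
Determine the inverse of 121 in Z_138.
73

gcd(121, 138) = 1, so the inverse exists.
Extended Euclidean algorithm on (138, 121):
138 = 1 × 121 + 17  ⟹  17 = (1)·138 + (-1)·121
121 = 7 × 17 + 2  ⟹  2 = (-7)·138 + (8)·121
17 = 8 × 2 + 1  ⟹  1 = (57)·138 + (-65)·121
So (-65)·121 ≡ 1 (mod 138), i.e. 121^(-1) ≡ -65 ≡ 73 (mod 138).
Check: 121 × 73 = 8833 ≡ 1 (mod 138)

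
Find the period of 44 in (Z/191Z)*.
190

191 is prime, so ord(44) divides φ(191) = 190.
Divisors of 190: 1, 2, 5, 10, 19, 38, 95, 190.
Repeated squaring: 44^1 ≡ 44, 44^2 ≡ 26, 44^4 ≡ 103, 44^8 ≡ 104, 44^16 ≡ 120, 44^32 ≡ 75, 44^64 ≡ 86, 44^128 ≡ 138 (mod 191).
Test 44^d mod 191 for each divisor d in increasing order:
44^1 ≡ 44
44^2 ≡ 26
44^5 = 44^4·44^1 ≡ 139
44^10 = 44^8·44^2 ≡ 30
44^19 = 44^16·44^2·44^1 ≡ 142
44^38 = 44^32·44^4·44^2 ≡ 109
44^95 = 44^64·44^16·44^8·44^4·44^2·44^1 ≡ 190
44^190 = 44^128·44^32·44^16·44^8·44^4·44^2 ≡ 1  ← first divisor giving 1
The order is 190.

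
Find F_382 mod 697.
286

Matrix identity: Q^n = [[F_(n+1), F_n], [F_n, F_(n-1)]] with Q = [[1,1],[1,0]].
n = 382 = 101111110₂. Square-and-multiply, entries mod 697:
Q^1 = [[1,1],[1,0]]
Q^2 = (Q^1)² = [[2,1],[1,1]]
Q^5 = (Q^2)²·Q = [[8,5],[5,3]]
Q^11 = (Q^5)²·Q = [[144,89],[89,55]]
Q^23 = (Q^11)²·Q = [[366,80],[80,286]]
Q^47 = (Q^23)²·Q = [[144,259],[259,582]]
Q^95 = (Q^47)²·Q = [[536,692],[692,541]]
Q^191 = (Q^95)²·Q = [[348,157],[157,191]]
Q^382 = (Q^191)² = [[80,286],[286,491]]
F_382 mod 697 = Q^382[0][1] = 286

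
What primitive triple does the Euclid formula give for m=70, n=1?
(4899, 140, 4901)

Euclid's formula: a = m² - n², b = 2mn, c = m² + n²
m = 70, n = 1
a = 70² - 1² = 4900 - 1 = 4899
b = 2 × 70 × 1 = 140
c = 70² + 1² = 4900 + 1 = 4901
Verification: 4899² + 140² = 24000201 + 19600 = 24019801 = 4901² ✓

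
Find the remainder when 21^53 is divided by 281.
198

Repeated squaring. Binary of 53 = 110101.
21^1 ≡ 21 (mod 281); 21^2 ≡ 160 (mod 281); 21^4 ≡ 29 (mod 281); 21^8 ≡ 279 (mod 281); 21^16 ≡ 4 (mod 281); 21^32 ≡ 16 (mod 281)
21^53 = 21^1 × 21^4 × 21^16 × 21^32 ≡ 198 (mod 281)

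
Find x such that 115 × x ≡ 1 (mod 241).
197

gcd(115, 241) = 1, so the inverse exists.
Extended Euclidean algorithm on (241, 115):
241 = 2 × 115 + 11  ⟹  11 = (1)·241 + (-2)·115
115 = 10 × 11 + 5  ⟹  5 = (-10)·241 + (21)·115
11 = 2 × 5 + 1  ⟹  1 = (21)·241 + (-44)·115
So (-44)·115 ≡ 1 (mod 241), i.e. 115^(-1) ≡ -44 ≡ 197 (mod 241).
Check: 115 × 197 = 22655 ≡ 1 (mod 241)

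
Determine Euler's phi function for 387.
252

387 = 3^2 × 43
φ(n) = n × ∏(1 - 1/p) for each prime p dividing n
φ(387) = 387 × (1 - 1/3) × (1 - 1/43) = 252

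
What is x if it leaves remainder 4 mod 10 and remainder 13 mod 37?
124

Using Chinese Remainder Theorem:
M = 10 × 37 = 370
M1 = 37, M2 = 10
y1 = 37^(-1) mod 10 = 3
y2 = 10^(-1) mod 37 = 26
x = (4×37×3 + 13×10×26) mod 370 = 124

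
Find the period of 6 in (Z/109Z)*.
108

109 is prime, so ord(6) divides φ(109) = 108.
Divisors of 108: 1, 2, 3, 4, 6, 9, 12, 18, 27, 36, 54, 108.
Repeated squaring: 6^1 ≡ 6, 6^2 ≡ 36, 6^4 ≡ 97, 6^8 ≡ 35, 6^16 ≡ 26, 6^32 ≡ 22, 6^64 ≡ 48 (mod 109).
Test 6^d mod 109 for each divisor d in increasing order:
6^1 ≡ 6
6^2 ≡ 36
6^3 = 6^2·6^1 ≡ 107
6^4 ≡ 97
6^6 = 6^4·6^2 ≡ 4
6^9 = 6^8·6^1 ≡ 101
6^12 = 6^8·6^4 ≡ 16
6^18 = 6^16·6^2 ≡ 64
6^27 = 6^16·6^8·6^2·6^1 ≡ 33
6^36 = 6^32·6^4 ≡ 63
6^54 = 6^32·6^16·6^4·6^2 ≡ 108
6^108 = 6^64·6^32·6^8·6^4 ≡ 1  ← first divisor giving 1
The order is 108.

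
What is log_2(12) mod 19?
15

Baby-step giant-step with step n = ⌈√19⌉ = 5.
Baby steps 2^j mod 19 (j:value) for j=0..4: 0:1, 1:2, 2:4, 3:8, 4:16.
Giant-step multiplier: 2^(-5) ≡ 2^(18-5) = 2^13 ≡ 3 (mod 19).
Giant steps γ_i = 12·3^i mod 19: γ_0=12, γ_1=17, γ_2=13, γ_3=1 (in table at j=0).
x = i·n + j = 3·5 + 0 = 15.
Check: 2^15 ≡ 12 (mod 19).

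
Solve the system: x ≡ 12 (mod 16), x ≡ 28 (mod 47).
28

Using Chinese Remainder Theorem:
M = 16 × 47 = 752
M1 = 47, M2 = 16
y1 = 47^(-1) mod 16 = 15
y2 = 16^(-1) mod 47 = 3
x = (12×47×15 + 28×16×3) mod 752 = 28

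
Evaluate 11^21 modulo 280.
211

Repeated squaring. Binary of 21 = 10101.
11^1 ≡ 11 (mod 280); 11^2 ≡ 121 (mod 280); 11^4 ≡ 81 (mod 280); 11^8 ≡ 121 (mod 280); 11^16 ≡ 81 (mod 280)
11^21 = 11^1 × 11^4 × 11^16 ≡ 211 (mod 280)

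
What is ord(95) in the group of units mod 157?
156

157 is prime, so ord(95) divides φ(157) = 156.
Divisors of 156: 1, 2, 3, 4, 6, 12, 13, 26, 39, 52, 78, 156.
Repeated squaring: 95^1 ≡ 95, 95^2 ≡ 76, 95^4 ≡ 124, 95^8 ≡ 147, 95^16 ≡ 100, 95^32 ≡ 109, 95^64 ≡ 106, 95^128 ≡ 89 (mod 157).
Test 95^d mod 157 for each divisor d in increasing order:
95^1 ≡ 95
95^2 ≡ 76
95^3 = 95^2·95^1 ≡ 155
95^4 ≡ 124
95^6 = 95^4·95^2 ≡ 4
95^12 = 95^8·95^4 ≡ 16
95^13 = 95^8·95^4·95^1 ≡ 107
95^26 = 95^16·95^8·95^2 ≡ 145
95^39 = 95^32·95^4·95^2·95^1 ≡ 129
95^52 = 95^32·95^16·95^4 ≡ 144
95^78 = 95^64·95^8·95^4·95^2 ≡ 156
95^156 = 95^128·95^16·95^8·95^4 ≡ 1  ← first divisor giving 1
The order is 156.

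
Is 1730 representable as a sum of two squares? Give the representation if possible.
7² + 41² (a=7, b=41)

Factorization: 1730 = 2 × 5 × 173
By Fermat: n is sum of two squares iff every prime p ≡ 3 (mod 4) appears to even power.
All primes ≡ 3 (mod 4) appear to even power.
Search a = 0, 1, 2, … for 1730 - a² a perfect square: first hit at a = 7: 1730 - 49 = 1681 = 41².
1730 = 7² + 41² = 49 + 1681 ✓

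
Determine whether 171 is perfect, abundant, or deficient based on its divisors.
deficient

Proper divisors of 171: sum = 1 + 3 + 9 + 19 + 57 = 89
Since 89 < 171, 171 is deficient.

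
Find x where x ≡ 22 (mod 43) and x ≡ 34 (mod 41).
280

Using Chinese Remainder Theorem:
M = 43 × 41 = 1763
M1 = 41, M2 = 43
y1 = 41^(-1) mod 43 = 21
y2 = 43^(-1) mod 41 = 21
x = (22×41×21 + 34×43×21) mod 1763 = 280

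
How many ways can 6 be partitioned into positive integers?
11

p(n) counts ways to write n as a sum of positive integers (order ignored).
Examples: 6; 5 + 1; 4 + 2; 4 + 1 + 1; 3 + 3; ... (11 total)
p(6) = 11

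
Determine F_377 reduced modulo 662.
193

Matrix identity: Q^n = [[F_(n+1), F_n], [F_n, F_(n-1)]] with Q = [[1,1],[1,0]].
n = 377 = 101111001₂. Square-and-multiply, entries mod 662:
Q^1 = [[1,1],[1,0]]
Q^2 = (Q^1)² = [[2,1],[1,1]]
Q^5 = (Q^2)²·Q = [[8,5],[5,3]]
Q^11 = (Q^5)²·Q = [[144,89],[89,55]]
Q^23 = (Q^11)²·Q = [[28,191],[191,499]]
Q^47 = (Q^23)²·Q = [[226,193],[193,33]]
Q^94 = (Q^47)² = [[279,337],[337,604]]
Q^188 = (Q^94)² = [[92,333],[333,421]]
Q^377 = (Q^188)²·Q = [[226,193],[193,33]]
F_377 mod 662 = Q^377[0][1] = 193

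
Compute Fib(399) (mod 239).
94

Matrix identity: Q^n = [[F_(n+1), F_n], [F_n, F_(n-1)]] with Q = [[1,1],[1,0]].
n = 399 = 110001111₂. Square-and-multiply, entries mod 239:
Q^1 = [[1,1],[1,0]]
Q^3 = (Q^1)²·Q = [[3,2],[2,1]]
Q^6 = (Q^3)² = [[13,8],[8,5]]
Q^12 = (Q^6)² = [[233,144],[144,89]]
Q^24 = (Q^12)² = [[218,2],[2,216]]
Q^49 = (Q^24)²·Q = [[118,206],[206,151]]
Q^99 = (Q^49)²·Q = [[161,195],[195,205]]
Q^199 = (Q^99)²·Q = [[42,133],[133,148]]
Q^399 = (Q^199)²·Q = [[30,94],[94,175]]
F_399 mod 239 = Q^399[0][1] = 94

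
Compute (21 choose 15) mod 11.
1

Using Lucas' theorem:
Write n=21 and k=15 in base 11:
n in base 11: [1, 10]
k in base 11: [1, 4]
C(21,15) mod 11 = ∏ C(n_i, k_i) mod 11
Digit binomials (mod 11): C(1,1) = 1; C(10,4) = 210 ≡ 1
Product: 1 × 1 = 1 ≡ 1 (mod 11)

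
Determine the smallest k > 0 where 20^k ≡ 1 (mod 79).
39

79 is prime, so ord(20) divides φ(79) = 78.
Divisors of 78: 1, 2, 3, 6, 13, 26, 39, 78.
Repeated squaring: 20^1 ≡ 20, 20^2 ≡ 5, 20^4 ≡ 25, 20^8 ≡ 72, 20^16 ≡ 49, 20^32 ≡ 31, 20^64 ≡ 13 (mod 79).
Test 20^d mod 79 for each divisor d in increasing order:
20^1 ≡ 20
20^2 ≡ 5
20^3 = 20^2·20^1 ≡ 21
20^6 = 20^4·20^2 ≡ 46
20^13 = 20^8·20^4·20^1 ≡ 55
20^26 = 20^16·20^8·20^2 ≡ 23
20^39 = 20^32·20^4·20^2·20^1 ≡ 1  ← first divisor giving 1
The order is 39.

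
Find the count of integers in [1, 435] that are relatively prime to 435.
224

435 = 3 × 5 × 29
φ(n) = n × ∏(1 - 1/p) for each prime p dividing n
φ(435) = 435 × (1 - 1/3) × (1 - 1/5) × (1 - 1/29) = 224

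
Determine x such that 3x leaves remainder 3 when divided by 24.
x ≡ 1 (mod 8)

gcd(3, 24) = 3, which divides 3, so solutions exist.
Divide through by 3: x ≡ 1 (mod 8).
The coefficient of x is now 1, so x ≡ 1 (mod 8).
Check: 3 × 1 = 3 ≡ 3 (mod 24).
x ≡ 1 (mod 8), giving 3 solutions mod 24.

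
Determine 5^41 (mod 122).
65

Repeated squaring. Binary of 41 = 101001.
5^1 ≡ 5 (mod 122); 5^2 ≡ 25 (mod 122); 5^4 ≡ 15 (mod 122); 5^8 ≡ 103 (mod 122); 5^16 ≡ 117 (mod 122); 5^32 ≡ 25 (mod 122)
5^41 = 5^1 × 5^8 × 5^32 ≡ 65 (mod 122)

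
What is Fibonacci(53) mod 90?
23

Matrix identity: Q^n = [[F_(n+1), F_n], [F_n, F_(n-1)]] with Q = [[1,1],[1,0]].
n = 53 = 110101₂. Square-and-multiply, entries mod 90:
Q^1 = [[1,1],[1,0]]
Q^3 = (Q^1)²·Q = [[3,2],[2,1]]
Q^6 = (Q^3)² = [[13,8],[8,5]]
Q^13 = (Q^6)²·Q = [[17,53],[53,54]]
Q^26 = (Q^13)² = [[38,73],[73,55]]
Q^53 = (Q^26)²·Q = [[62,23],[23,39]]
F_53 mod 90 = Q^53[0][1] = 23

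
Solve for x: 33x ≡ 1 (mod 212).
45

gcd(33, 212) = 1, so the inverse exists.
Extended Euclidean algorithm on (212, 33):
212 = 6 × 33 + 14  ⟹  14 = (1)·212 + (-6)·33
33 = 2 × 14 + 5  ⟹  5 = (-2)·212 + (13)·33
14 = 2 × 5 + 4  ⟹  4 = (5)·212 + (-32)·33
5 = 1 × 4 + 1  ⟹  1 = (-7)·212 + (45)·33
So (45)·33 ≡ 1 (mod 212), i.e. 33^(-1) ≡ 45 (mod 212).
Check: 33 × 45 = 1485 ≡ 1 (mod 212)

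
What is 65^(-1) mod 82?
53

gcd(65, 82) = 1, so the inverse exists.
Extended Euclidean algorithm on (82, 65):
82 = 1 × 65 + 17  ⟹  17 = (1)·82 + (-1)·65
65 = 3 × 17 + 14  ⟹  14 = (-3)·82 + (4)·65
17 = 1 × 14 + 3  ⟹  3 = (4)·82 + (-5)·65
14 = 4 × 3 + 2  ⟹  2 = (-19)·82 + (24)·65
3 = 1 × 2 + 1  ⟹  1 = (23)·82 + (-29)·65
So (-29)·65 ≡ 1 (mod 82), i.e. 65^(-1) ≡ -29 ≡ 53 (mod 82).
Check: 65 × 53 = 3445 ≡ 1 (mod 82)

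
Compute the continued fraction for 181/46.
[3; 1, 14, 3]

Euclidean algorithm steps:
181 = 3 × 46 + 43
46 = 1 × 43 + 3
43 = 14 × 3 + 1
3 = 3 × 1 + 0
Continued fraction: [3; 1, 14, 3]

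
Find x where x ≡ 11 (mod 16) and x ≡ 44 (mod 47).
91

Using Chinese Remainder Theorem:
M = 16 × 47 = 752
M1 = 47, M2 = 16
y1 = 47^(-1) mod 16 = 15
y2 = 16^(-1) mod 47 = 3
x = (11×47×15 + 44×16×3) mod 752 = 91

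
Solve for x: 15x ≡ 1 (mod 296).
79

gcd(15, 296) = 1, so the inverse exists.
Extended Euclidean algorithm on (296, 15):
296 = 19 × 15 + 11  ⟹  11 = (1)·296 + (-19)·15
15 = 1 × 11 + 4  ⟹  4 = (-1)·296 + (20)·15
11 = 2 × 4 + 3  ⟹  3 = (3)·296 + (-59)·15
4 = 1 × 3 + 1  ⟹  1 = (-4)·296 + (79)·15
So (79)·15 ≡ 1 (mod 296), i.e. 15^(-1) ≡ 79 (mod 296).
Check: 15 × 79 = 1185 ≡ 1 (mod 296)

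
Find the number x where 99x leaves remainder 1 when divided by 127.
68

gcd(99, 127) = 1, so the inverse exists.
Extended Euclidean algorithm on (127, 99):
127 = 1 × 99 + 28  ⟹  28 = (1)·127 + (-1)·99
99 = 3 × 28 + 15  ⟹  15 = (-3)·127 + (4)·99
28 = 1 × 15 + 13  ⟹  13 = (4)·127 + (-5)·99
15 = 1 × 13 + 2  ⟹  2 = (-7)·127 + (9)·99
13 = 6 × 2 + 1  ⟹  1 = (46)·127 + (-59)·99
So (-59)·99 ≡ 1 (mod 127), i.e. 99^(-1) ≡ -59 ≡ 68 (mod 127).
Check: 99 × 68 = 6732 ≡ 1 (mod 127)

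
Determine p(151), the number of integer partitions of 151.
45060624582

p(n) counts ways to write n as a sum of positive integers (order ignored).
Euler's pentagonal recurrence: p(k) = p(k-1) + p(k-2) - p(k-5) - p(k-7) + p(k-12) + p(k-15) - ... (offsets j(3j∓1)/2, signs ++--, p(0)=1, p(<0)=0).
DP table for k = 0..150: p(0)=1, p(1)=1, p(2)=2, p(3)=3, p(4)=5, p(5)=7, p(6)=11, p(7)=15, p(8)=22, p(9)=30, p(10)=42, p(11)=56, p(12)=77, p(13)=101, p(14)=135, p(15)=176, p(16)=231, p(17)=297, p(18)=385, p(19)=490, p(20)=627, p(21)=792, p(22)=1002, p(23)=1255, p(24)=1575, p(25)=1958, p(26)=2436, p(27)=3010, p(28)=3718, p(29)=4565, p(30)=5604, p(31)=6842, p(32)=8349, p(33)=10143, p(34)=12310, p(35)=14883, p(36)=17977, p(37)=21637, p(38)=26015, p(39)=31185, p(40)=37338, p(41)=44583, p(42)=53174, p(43)=63261, p(44)=75175, p(45)=89134, p(46)=105558, p(47)=124754, p(48)=147273, p(49)=173525, p(50)=204226, p(51)=239943, p(52)=281589, p(53)=329931, p(54)=386155, p(55)=451276, p(56)=526823, p(57)=614154, p(58)=715220, p(59)=831820, p(60)=966467, p(61)=1121505, p(62)=1300156, p(63)=1505499, p(64)=1741630, p(65)=2012558, p(66)=2323520, p(67)=2679689, p(68)=3087735, p(69)=3554345, p(70)=4087968, p(71)=4697205, p(72)=5392783, p(73)=6185689, p(74)=7089500, p(75)=8118264, p(76)=9289091, p(77)=10619863, p(78)=12132164, p(79)=13848650, p(80)=15796476, p(81)=18004327, p(82)=20506255, p(83)=23338469, p(84)=26543660, p(85)=30167357, p(86)=34262962, p(87)=38887673, p(88)=44108109, p(89)=49995925, p(90)=56634173, p(91)=64112359, p(92)=72533807, p(93)=82010177, p(94)=92669720, p(95)=104651419, p(96)=118114304, p(97)=133230930, p(98)=150198136, p(99)=169229875, p(100)=190569292, p(101)=214481126, p(102)=241265379, p(103)=271248950, p(104)=304801365, p(105)=342325709, p(106)=384276336, p(107)=431149389, p(108)=483502844, p(109)=541946240, p(110)=607163746, p(111)=679903203, p(112)=761002156, p(113)=851376628, p(114)=952050665, p(115)=1064144451, p(116)=1188908248, p(117)=1327710076, p(118)=1482074143, p(119)=1653668665, p(120)=1844349560, p(121)=2056148051, p(122)=2291320912, p(123)=2552338241, p(124)=2841940500, p(125)=3163127352, p(126)=3519222692, p(127)=3913864295, p(128)=4351078600, p(129)=4835271870, p(130)=5371315400, p(131)=5964539504, p(132)=6620830889, p(133)=7346629512, p(134)=8149040695, p(135)=9035836076, p(136)=10015581680, p(137)=11097645016, p(138)=12292341831, p(139)=13610949895, p(140)=15065878135, p(141)=16670689208, p(142)=18440293320, p(143)=20390982757, p(144)=22540654445, p(145)=24908858009, p(146)=27517052599, p(147)=30388671978, p(148)=33549419497, p(149)=37027355200, p(150)=40853235313.
Final step: p(151) = p(150) + p(149) - p(146) - p(144) + p(139) + p(136) - p(129) - p(125) + p(116) + p(111) - p(100) - p(94) + p(81) + p(74) - p(59) - p(51) + p(34) + p(25) - p(6)
= 40853235313 + 37027355200 - 27517052599 - 22540654445 + 13610949895 + 10015581680 - 4835271870 - 3163127352 + 1188908248 + 679903203 - 190569292 - 92669720 + 18004327 + 7089500 - 831820 - 239943 + 12310 + 1958 - 11
= 45060624582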